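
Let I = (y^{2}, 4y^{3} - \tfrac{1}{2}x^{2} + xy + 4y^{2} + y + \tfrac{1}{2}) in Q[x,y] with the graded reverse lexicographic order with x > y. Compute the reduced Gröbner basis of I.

G = {x^{2} - 2xy - 2y - 1, y^{2}}

This is the nonlinear analogue of row-reducing a linear system.

f_1 = y^{2}, LT = y^{2}.
f_2 = 4y^{3} - \tfrac{1}{2}x^{2} + xy + 4y^{2} + y + \tfrac{1}{2}, LT = y^{3}.

S(f_1,f_2): lcm = y^{3}. S = \tfrac{1}{8}x^{2} - \tfrac{1}{4}xy - y^{2} - \tfrac{1}{4}y - \tfrac{1}{8}.
  reduce S modulo (f_1, f_2):
  remainder \tfrac{1}{8}x^{2} - \tfrac{1}{4}xy - \tfrac{1}{4}y - \tfrac{1}{8} ≠ 0; add g_3 = \tfrac{1}{8}x^{2} - \tfrac{1}{4}xy - \tfrac{1}{4}y - \tfrac{1}{8} to the basis.

The other S-polynomials (S(f_1,g_3), S(f_2,g_3)) all reduce to 0 modulo the current basis, so we have a Gröbner basis.
Inter-reduce: drop elements whose leading term is divisible by another's, tail-reduce, and make monic.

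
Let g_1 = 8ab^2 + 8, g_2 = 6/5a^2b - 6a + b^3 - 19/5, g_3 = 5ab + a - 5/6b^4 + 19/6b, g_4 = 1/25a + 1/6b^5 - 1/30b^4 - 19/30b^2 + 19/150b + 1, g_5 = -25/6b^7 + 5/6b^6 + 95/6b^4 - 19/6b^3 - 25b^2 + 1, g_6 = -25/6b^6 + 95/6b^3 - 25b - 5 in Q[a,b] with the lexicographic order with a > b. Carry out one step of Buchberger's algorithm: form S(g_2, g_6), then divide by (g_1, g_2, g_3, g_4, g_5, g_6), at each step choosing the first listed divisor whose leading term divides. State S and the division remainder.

lcm(LM(g_2), LM(g_6)) = a^2b^6.
S = (lcm/LT(g_2))·g_2 − (lcm/LT(g_6))·g_6 = 19/5a^2b^3 - 6a^2b - 6/5a^2 - 5ab^5 + 5/6b^8 - 19/6b^5.
Reduce S modulo (g_1, g_2, g_3, g_4, g_5, g_6) in that order:
  leading term a^2b^3: subtract (19/40ab)·g_1 from 19/5a^2b^3 - 6a^2b - 6/5a^2 - 5ab^5 + 5/6b^8 - 19/6b^5 → -6a^2b - 6/5a^2 - 5ab^5 - 19/5ab + 5/6b^8 - 19/6b^5
  leading term a^2b: subtract (-5)·g_2 from -6a^2b - 6/5a^2 - 5ab^5 - 19/5ab + 5/6b^8 - 19/6b^5 → -6/5a^2 - 5ab^5 - 19/5ab - 30a + 5/6b^8 - 19/6b^5 + 5b^3 - 19
  leading term a^2: subtract (-30a)·g_4 from -6/5a^2 - 5ab^5 - 19/5ab - 30a + 5/6b^8 - 19/6b^5 + 5b^3 - 19 → -ab^4 - 19ab^2 + 5/6b^8 - 19/6b^5 + 5b^3 - 19
  leading term ab^4: subtract (-1/8b^2)·g_1 from -ab^4 - 19ab^2 + 5/6b^8 - 19/6b^5 + 5b^3 - 19 → -19ab^2 + 5/6b^8 - 19/6b^5 + 5b^3 + b^2 - 19
  leading term ab^2: subtract (-19/8)·g_1 from -19ab^2 + 5/6b^8 - 19/6b^5 + 5b^3 + b^2 - 19 → 5/6b^8 - 19/6b^5 + 5b^3 + b^2
  leading term b^8: subtract (-1/5b)·g_5 from 5/6b^8 - 19/6b^5 + 5b^3 + b^2 → 1/6b^7 - 19/30b^4 + b^2 + 1/5b
  leading term b^7: subtract (-1/25)·g_5 from 1/6b^7 - 19/30b^4 + b^2 + 1/5b → 1/30b^6 - 19/150b^3 + 1/5b + 1/25
  leading term b^6: subtract (-1/125)·g_6 from 1/30b^6 - 19/150b^3 + 1/5b + 1/25 → 0
The remainder is 0, so this S-polynomial contributes no new basis element.
This is the inner loop of Buchberger's algorithm — each nonzero remainder becomes a new basis element.

S(g_2, g_6) = 19/5a^2b^3 - 6a^2b - 6/5a^2 - 5ab^5 + 5/6b^8 - 19/6b^5; remainder on division = 0.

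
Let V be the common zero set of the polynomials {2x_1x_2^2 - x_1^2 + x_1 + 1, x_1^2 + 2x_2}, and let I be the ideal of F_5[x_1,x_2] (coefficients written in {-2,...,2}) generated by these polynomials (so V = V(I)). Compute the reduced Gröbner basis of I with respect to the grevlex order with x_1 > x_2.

G = {x_1x_2^2 - 2x_1 + x_2 - 2, x_2^3 + 2x_1x_2 + x_1 - 2x_2, x_1^2 + 2x_2}

Buchberger's algorithm terminates because the ascending chain of leading-term ideals stabilizes.

f_1 = 2x_1x_2^2 - x_1^2 + x_1 + 1, LT = x_1x_2^2.
f_2 = x_1^2 + 2x_2, LT = x_1^2.

S(f_1,f_2): lcm = x_1^2x_2^2. S = 2x_1^3 - 2x_2^3 - 2x_1^2 - 2x_1.
  leading term x_1^3: subtract (2x_1)·f_2 from 2x_1^3 - 2x_2^3 - 2x_1^2 - 2x_1 → -2x_2^3 - 2x_1^2 + x_1x_2 - 2x_1
  leading term x_2^3: no divisor's leading term divides it; move -2x_2^3 to the remainder.
  leading term x_1^2: subtract (-2)·f_2 from -2x_1^2 + x_1x_2 - 2x_1 → x_1x_2 - 2x_1 - x_2
  leading term x_1x_2: no divisor's leading term divides it; move x_1x_2 to the remainder.
  leading term x_1: no divisor's leading term divides it; move -2x_1 to the remainder.
  leading term x_2: no divisor's leading term divides it; move -x_2 to the remainder.
  remainder -2x_2^3 + x_1x_2 - 2x_1 - x_2 ≠ 0; add g_3 = -2x_2^3 + x_1x_2 - 2x_1 - x_2 to the basis.

S(f_1,g_3): lcm = x_1x_2^3. S = -x_1^2 - 2x_2.
  leading term x_1^2: subtract (-1)·f_2 from -x_1^2 - 2x_2 → 0
  remainder 0.

S(f_2,g_3): leading monomials are coprime, so the S-polynomial reduces to 0 (Buchberger's first criterion).
Every S-polynomial of the final basis reduces to 0, so we have a Gröbner basis.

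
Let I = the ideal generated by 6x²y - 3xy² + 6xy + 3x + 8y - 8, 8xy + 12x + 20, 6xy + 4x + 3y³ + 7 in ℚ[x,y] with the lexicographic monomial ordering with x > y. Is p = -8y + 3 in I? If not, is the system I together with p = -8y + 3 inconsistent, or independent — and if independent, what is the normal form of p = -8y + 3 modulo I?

Adjoining -8y + 3 makes the ideal the whole ring: the system is inconsistent.

First compute the reduced Gröbner basis of I by Buchberger's algorithm.
f_1 = 6x²y - 3xy² + 6xy + 3x + 8y - 8, LT = x²y.
f_2 = 8xy + 12x + 20, LT = xy.
f_3 = 6xy + 4x + 3y³ + 7, LT = xy.

S(f_1,f_2): lcm = x²y. S = -3/2x² - ½xy² + xy - 2x + 4/3y - 4/3.
  leading term x²: no divisor's leading term divides it; move -3/2x² to the remainder.
  leading term xy²: subtract (-1/16y)·f_2 from -½xy² + xy - 2x + 4/3y - 4/3 → 7/4xy - 2x + 31/12y - 4/3
  leading term xy: subtract (7/32)·f_2 from 7/4xy - 2x + 31/12y - 4/3 → -37/8x + 31/12y - 137/24
  leading term x: no divisor's leading term divides it; move -37/8x to the remainder.
  leading term y: no divisor's leading term divides it; move 31/12y to the remainder.
  leading term 1: no divisor's leading term divides it; move -137/24 to the remainder.
  remainder -3/2x² - 37/8x + 31/12y - 137/24 ≠ 0; add h_4 = -3/2x² - 37/8x + 31/12y - 137/24 to the basis.

S(f_1,f_3): lcm = x²y. S = -⅔x² - ½xy³ - ½xy² + xy - ⅔x + 4/3y - 4/3.
  leading term x²: subtract (4/9)·h_4 from -⅔x² - ½xy³ - ½xy² + xy - ⅔x + 4/3y - 4/3 → -½xy³ - ½xy² + xy + 25/18x + 5/27y + 65/54
  leading term xy³: subtract (-1/16y²)·f_2 from -½xy³ - ½xy² + xy + 25/18x + 5/27y + 65/54 → ¼xy² + xy + 25/18x + 5/4y² + 5/27y + 65/54
  leading term xy²: subtract (1/32y)·f_2 from ¼xy² + xy + 25/18x + 5/4y² + 5/27y + 65/54 → ⅝xy + 25/18x + 5/4y² - 95/216y + 65/54
  leading term xy: subtract (5/64)·f_2 from ⅝xy + 25/18x + 5/4y² - 95/216y + 65/54 → 65/144x + 5/4y² - 95/216y - 155/432
  leading term x: no divisor's leading term divides it; move 65/144x to the remainder.
  leading term y²: no divisor's leading term divides it; move 5/4y² to the remainder.
  leading term y: no divisor's leading term divides it; move -95/216y to the remainder.
  leading term 1: no divisor's leading term divides it; move -155/432 to the remainder.
  remainder 65/144x + 5/4y² - 95/216y - 155/432 ≠ 0; add h_5 = 65/144x + 5/4y² - 95/216y - 155/432 to the basis.

S(f_2,f_3): lcm = xy. S = ⅚x - ½y³ + 4/3.
  leading term x: subtract (24/13)·h_5 from ⅚x - ½y³ + 4/3 → -½y³ - 30/13y² + 95/117y + 467/234
  leading term y³: no divisor's leading term divides it; move -½y³ to the remainder.
  leading term y²: no divisor's leading term divides it; move -30/13y² to the remainder.
  leading term y: no divisor's leading term divides it; move 95/117y to the remainder.
  leading term 1: no divisor's leading term divides it; move 467/234 to the remainder.
  remainder -½y³ - 30/13y² + 95/117y + 467/234 ≠ 0; add h_6 = -½y³ - 30/13y² + 95/117y + 467/234 to the basis.

S(f_1,h_4): lcm = x²y. S = -½xy² - 25/12xy + ½x + 31/18y² - 89/36y - 4/3.
  leading term xy²: subtract (-1/16y)·f_2 from -½xy² - 25/12xy + ½x + 31/18y² - 89/36y - 4/3 → -4/3xy + ½x + 31/18y² - 11/9y - 4/3
  leading term xy: subtract (-⅙)·f_2 from -4/3xy + ½x + 31/18y² - 11/9y - 4/3 → 5/2x + 31/18y² - 11/9y + 2
  leading term x: subtract (72/13)·h_5 from 5/2x + 31/18y² - 11/9y + 2 → -1217/234y² + 142/117y + 311/78
  leading term y²: no divisor's leading term divides it; move -1217/234y² to the remainder.
  leading term y: no divisor's leading term divides it; move 142/117y to the remainder.
  leading term 1: no divisor's leading term divides it; move 311/78 to the remainder.
  remainder -1217/234y² + 142/117y + 311/78 ≠ 0; add h_7 = -1217/234y² + 142/117y + 311/78 to the basis.

S(f_1,h_5): lcm = x²y. S = -36/13xy³ + 37/78xy² + 70/39xy + ½x + 4/3y - 4/3.
  leading term xy³: subtract (-9/26y²)·f_2 from -36/13xy³ + 37/78xy² + 70/39xy + ½x + 4/3y - 4/3 → 361/78xy² + 70/39xy + ½x + 90/13y² + 4/3y - 4/3
  leading term xy²: subtract (361/624y)·f_2 from 361/78xy² + 70/39xy + ½x + 90/13y² + 4/3y - 4/3 → -803/156xy + ½x + 90/13y² - 1597/156y - 4/3
  leading term xy: subtract (-803/1248)·f_2 from -803/156xy + ½x + 90/13y² - 1597/156y - 4/3 → 855/104x + 90/13y² - 1597/156y + 3599/312
  leading term x: subtract (3078/169)·h_5 from 855/104x + 90/13y² - 1597/156y + 3599/312 → -5355/338y² - 1129/507y + 18323/1014
  leading term y²: subtract (48195/15821)·h_7 from -5355/338y² - 1129/507y + 18323/1014 → -281171/47463y + 281171/47463
  leading term y: no divisor's leading term divides it; move -281171/47463y to the remainder.
  leading term 1: no divisor's leading term divides it; move 281171/47463 to the remainder.
  remainder -281171/47463y + 281171/47463 ≠ 0; add h_8 = -281171/47463y + 281171/47463 to the basis.

The other S-polynomials (S(f_2,h_4), S(f_3,h_4), S(f_2,h_5), S(f_3,h_5), S(h_4,h_5), S(f_1,h_6), S(f_2,h_6), S(f_3,h_6), S(h_4,h_6), S(h_5,h_6), S(f_1,h_7), S(f_2,h_7), S(f_3,h_7), S(h_4,h_7), S(h_5,h_7), S(h_6,h_7), S(f_1,h_8), S(f_2,h_8), S(f_3,h_8), S(h_4,h_8), S(h_5,h_8), S(h_6,h_8), S(h_7,h_8)) all reduce to 0 modulo the current basis, so we have a Gröbner basis.
Inter-reduce: drop elements whose leading term is divisible by another's, tail-reduce, and make monic.
Reduced Gröbner basis: {x + 1, y - 1}.
Label its elements g_1 = x + 1, g_2 = y - 1.

Reduce p = -8y + 3 modulo G:
  leading term y: subtract (-8)·g_2 from -8y + 3 → -5
  leading term 1: no divisor's leading term divides it; move -5 to the remainder.
  normal form = -5.
The normal form is nonzero, so p ∉ I. Since p minus its normal form lies in I, I + (p) = I + (r) where r = -5; decide whether this ideal is the whole ring.
Here r = -5 is a nonzero constant, hence a unit: 1 ∈ I + (p), the Gröbner basis of I + (p) is {1}, and the enlarged system has no common solution — adjoining p is inconsistent.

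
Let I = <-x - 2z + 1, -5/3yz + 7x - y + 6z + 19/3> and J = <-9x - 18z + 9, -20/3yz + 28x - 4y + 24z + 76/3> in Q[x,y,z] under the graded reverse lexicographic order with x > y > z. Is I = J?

Since reduced Gröbner bases are canonical representatives of ideals under a given ordering, it suffices to compute and compare them.
Buchberger on the first generating set:
f_1 = -x - 2z + 1, LT = x.
f_2 = -5/3yz + 7x - y + 6z + 19/3, LT = yz.

The S-polynomials (S(f_1,f_2)) all reduce to 0 modulo the current basis, so we have a Gröbner basis.
Inter-reduce: drop elements whose leading term is divisible by another's, tail-reduce, and make monic.
Reduced Gröbner basis: {yz + 3/5y + 24/5z - 8, x + 2z - 1}.

Buchberger on the second generating set:
h_1 = -9x - 18z + 9, LT = x.
h_2 = -20/3yz + 28x - 4y + 24z + 76/3, LT = yz.

The S-polynomials (S(h_1,h_2)) all reduce to 0 modulo the current basis, so we have a Gröbner basis.
Inter-reduce: drop elements whose leading term is divisible by another's, tail-reduce, and make monic.
Reduced Gröbner basis: {yz + 3/5y + 24/5z - 8, x + 2z - 1}.

Same reduced basis, so the two generating sets span the same ideal.

Yes, the ideals are equal.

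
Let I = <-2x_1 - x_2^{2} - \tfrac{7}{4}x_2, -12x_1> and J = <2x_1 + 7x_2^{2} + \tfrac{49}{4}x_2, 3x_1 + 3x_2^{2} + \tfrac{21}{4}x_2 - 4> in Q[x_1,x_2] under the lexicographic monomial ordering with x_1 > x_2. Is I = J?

Since reduced Gröbner bases are canonical representatives of ideals under a given ordering, it suffices to compute and compare them.
Buchberger on the first generating set:
f_1 = -2x_1 - x_2^{2} - \tfrac{7}{4}x_2, LT = x_1.
f_2 = -12x_1, LT = x_1.

S(f_1,f_2): lcm = x_1. S = \tfrac{1}{2}x_2^{2} + \tfrac{7}{8}x_2.
  reduce S modulo (f_1, f_2):
  remainder \tfrac{1}{2}x_2^{2} + \tfrac{7}{8}x_2 ≠ 0; add g_3 = \tfrac{1}{2}x_2^{2} + \tfrac{7}{8}x_2 to the basis.

The other S-polynomials (S(f_1,g_3), S(f_2,g_3)) all reduce to 0 modulo the current basis, so we have a Gröbner basis.
Inter-reduce: drop elements whose leading term is divisible by another's, tail-reduce, and make monic.
Reduced Gröbner basis: {x_1, x_2^{2} + \tfrac{7}{4}x_2}.

Buchberger on the second generating set:
h_1 = 2x_1 + 7x_2^{2} + \tfrac{49}{4}x_2, LT = x_1.
h_2 = 3x_1 + 3x_2^{2} + \tfrac{21}{4}x_2 - 4, LT = x_1.

S(h_1,h_2): lcm = x_1. S = \tfrac{5}{2}x_2^{2} + \tfrac{35}{8}x_2 + \tfrac{4}{3}.
  reduce S modulo (h_1, h_2):
  remainder \tfrac{5}{2}x_2^{2} + \tfrac{35}{8}x_2 + \tfrac{4}{3} ≠ 0; add k_3 = \tfrac{5}{2}x_2^{2} + \tfrac{35}{8}x_2 + \tfrac{4}{3} to the basis.

The other S-polynomials (S(h_1,k_3), S(h_2,k_3)) all reduce to 0 modulo the current basis, so we have a Gröbner basis.
Inter-reduce: drop elements whose leading term is divisible by another's, tail-reduce, and make monic.
Reduced Gröbner basis: {x_1 - \tfrac{28}{15}, x_2^{2} + \tfrac{7}{4}x_2 + \tfrac{8}{15}}.

The bases are distinct; the ideals are different.

No, the ideals differ.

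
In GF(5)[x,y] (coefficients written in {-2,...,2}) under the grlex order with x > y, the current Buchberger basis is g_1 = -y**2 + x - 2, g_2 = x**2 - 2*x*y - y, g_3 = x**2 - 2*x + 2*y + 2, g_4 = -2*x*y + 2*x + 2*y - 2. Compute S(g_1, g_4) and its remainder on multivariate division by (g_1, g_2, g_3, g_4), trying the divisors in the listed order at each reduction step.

lcm(LM(g_1), LM(g_4)) = x*y**2.
S = (lcm/LT(g_1))·g_1 − (lcm/LT(g_4))·g_4 = -x**2 + x*y + y**2 + 2*x - y.
Reduce S modulo (g_1, g_2, g_3, g_4) in that order:
  leading term x**2: subtract (-1)·g_2 from -x**2 + x*y + y**2 + 2*x - y → -x*y + y**2 + 2*x - 2*y
  leading term x*y: subtract (-2)·g_4 from -x*y + y**2 + 2*x - 2*y → y**2 + x + 2*y + 1
  leading term y**2: subtract (-1)·g_1 from y**2 + x + 2*y + 1 → 2*x + 2*y - 1
  leading term x: no divisor's leading term divides it; move 2*x to the remainder.
  leading term y: no divisor's leading term divides it; move 2*y to the remainder.
  leading term 1: no divisor's leading term divides it; move -1 to the remainder.
The remainder 2*x + 2*y - 1 is nonzero, so it would be added as the next basis element.

S(g_1, g_4) = -x**2 + x*y + y**2 + 2*x - y; remainder on division = 2*x + 2*y - 1.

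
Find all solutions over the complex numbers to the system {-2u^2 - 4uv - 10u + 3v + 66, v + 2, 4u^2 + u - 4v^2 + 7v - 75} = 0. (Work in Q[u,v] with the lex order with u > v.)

{(5, -2)}

Compute a lex Gröbner basis by Buchberger's algorithm.
f_1 = -2u^2 - 4uv - 10u + 3v + 66, LT = u^2.
f_2 = v + 2, LT = v.
f_3 = 4u^2 + u - 4v^2 + 7v - 75, LT = u^2.

S(f_1,f_3): lcm = u^2. S = 2uv + 19/4u + v^2 - 13/4v - 57/4.
  leading term uv: subtract (2u)·f_2 from 2uv + 19/4u + v^2 - 13/4v - 57/4 → 3/4u + v^2 - 13/4v - 57/4
  leading term u: no divisor's leading term divides it; move 3/4u to the remainder.
  leading term v^2: subtract (v)·f_2 from v^2 - 13/4v - 57/4 → -21/4v - 57/4
  leading term v: subtract (-21/4)·f_2 from -21/4v - 57/4 → -15/4
  leading term 1: no divisor's leading term divides it; move -15/4 to the remainder.
  remainder 3/4u - 15/4 ≠ 0; add h_4 = 3/4u - 15/4 to the basis.

The other S-polynomials (S(f_1,f_2), S(f_2,f_3), S(f_1,h_4), S(f_2,h_4), S(f_3,h_4)) all reduce to 0 modulo the current basis, so we have a Gröbner basis.
Inter-reduce: drop elements whose leading term is divisible by another's, tail-reduce, and make monic.
Reduced Gröbner basis: {u - 5, v + 2}.

A lex Gröbner basis eliminates variables successively. Here v + 2 depends only on v, with roots {-2}; lifting each root through the earlier basis elements recovers the full solutions.
  v = -2: the earlier basis element becomes u - 5 = 0, giving u = 5 — point (5, -2).
Substituting each solution back into the original system confirms all equations vanish.
This is the nonlinear analogue of row-reducing a linear system.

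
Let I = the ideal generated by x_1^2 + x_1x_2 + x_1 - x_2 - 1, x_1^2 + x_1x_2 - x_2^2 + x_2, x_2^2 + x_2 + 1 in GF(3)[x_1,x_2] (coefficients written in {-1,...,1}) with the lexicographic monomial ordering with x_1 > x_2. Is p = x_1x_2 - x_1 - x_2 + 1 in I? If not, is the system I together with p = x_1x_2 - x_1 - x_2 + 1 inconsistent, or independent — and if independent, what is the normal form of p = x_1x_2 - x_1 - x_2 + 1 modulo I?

First compute the reduced Gröbner basis of I by Buchberger's algorithm.
f_1 = x_1^2 + x_1x_2 + x_1 - x_2 - 1, LT = x_1^2.
f_2 = x_1^2 + x_1x_2 - x_2^2 + x_2, LT = x_1^2.
f_3 = x_2^2 + x_2 + 1, LT = x_2^2.

S(f_1,f_2): lcm = x_1^2. S = x_1 + x_2^2 + x_2 - 1.
  leading term x_1: no divisor's leading term divides it; move x_1 to the remainder.
  leading term x_2^2: subtract (1)·f_3 from x_2^2 + x_2 - 1 → 1
  leading term 1: no divisor's leading term divides it; move 1 to the remainder.
  remainder x_1 + 1 ≠ 0; add h_4 = x_1 + 1 to the basis.

S(f_1,h_4): lcm = x_1^2. S = x_1x_2 - x_2 - 1.
  leading term x_1x_2: subtract (x_2)·h_4 from x_1x_2 - x_2 - 1 → x_2 - 1
  leading term x_2: no divisor's leading term divides it; move x_2 to the remainder.
  leading term 1: no divisor's leading term divides it; move -1 to the remainder.
  remainder x_2 - 1 ≠ 0; add h_5 = x_2 - 1 to the basis.

The other S-polynomials (S(f_1,f_3), S(f_2,f_3), S(f_2,h_4), S(f_3,h_4), S(f_1,h_5), S(f_2,h_5), S(f_3,h_5), S(h_4,h_5)) all reduce to 0 modulo the current basis, so we have a Gröbner basis.
Inter-reduce: drop elements whose leading term is divisible by another's, tail-reduce, and make monic.
Reduced Gröbner basis: {x_1 + 1, x_2 - 1}.
Label its elements g_1 = x_1 + 1, g_2 = x_2 - 1.

Reduce p = x_1x_2 - x_1 - x_2 + 1 modulo G:
  leading term x_1x_2: subtract (x_2)·g_1 from x_1x_2 - x_1 - x_2 + 1 → -x_1 + x_2 + 1
  leading term x_1: subtract (-1)·g_1 from -x_1 + x_2 + 1 → x_2 - 1
  leading term x_2: subtract (1)·g_2 from x_2 - 1 → 0
  normal form = 0.
Since the normal form is 0, p ∈ I.

Ideal membership is decidable via reduction modulo a Gröbner basis.

x_1x_2 - x_1 - x_2 + 1 lies in I (it reduces to 0).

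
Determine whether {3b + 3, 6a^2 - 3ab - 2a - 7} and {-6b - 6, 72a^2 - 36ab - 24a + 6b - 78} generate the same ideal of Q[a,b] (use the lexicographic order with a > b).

Two ideals are equal iff their reduced Gröbner bases coincide (the reduced basis is unique for a fixed ordering).
Buchberger on the first generating set:
f_1 = 3b + 3, LT = b.
f_2 = 6a^2 - 3ab - 2a - 7, LT = a^2.

The S-polynomials (S(f_1,f_2)) all reduce to 0 modulo the current basis, so we have a Gröbner basis.
Inter-reduce: drop elements whose leading term is divisible by another's, tail-reduce, and make monic.
Reduced Gröbner basis: {a^2 + 1/6a - 7/6, b + 1}.

Buchberger on the second generating set:
h_1 = -6b - 6, LT = b.
h_2 = 72a^2 - 36ab - 24a + 6b - 78, LT = a^2.

The S-polynomials (S(h_1,h_2)) all reduce to 0 modulo the current basis, so we have a Gröbner basis.
Inter-reduce: drop elements whose leading term is divisible by another's, tail-reduce, and make monic.
Reduced Gröbner basis: {a^2 + 1/6a - 7/6, b + 1}.

These coincide, so the ideals are equal.

Yes, the ideals are equal.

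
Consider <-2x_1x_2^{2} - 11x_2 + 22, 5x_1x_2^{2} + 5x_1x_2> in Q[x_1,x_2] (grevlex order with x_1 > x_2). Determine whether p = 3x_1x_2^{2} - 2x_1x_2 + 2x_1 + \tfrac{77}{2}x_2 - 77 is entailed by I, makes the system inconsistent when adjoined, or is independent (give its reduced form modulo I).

3x_1x_2^{2} - 2x_1x_2 + 2x_1 + \tfrac{77}{2}x_2 - 77 lies in I (it reduces to 0).

First compute the reduced Gröbner basis of I by Buchberger's algorithm.
f_1 = -2x_1x_2^{2} - 11x_2 + 22, LT = x_1x_2^{2}.
f_2 = 5x_1x_2^{2} + 5x_1x_2, LT = x_1x_2^{2}.

S(f_1,f_2): lcm = x_1x_2^{2}. S = -x_1x_2 + \tfrac{11}{2}x_2 - 11.
  leading term x_1x_2: no divisor's leading term divides it; move -x_1x_2 to the remainder.
  leading term x_2: no divisor's leading term divides it; move \tfrac{11}{2}x_2 to the remainder.
  leading term 1: no divisor's leading term divides it; move -11 to the remainder.
  remainder -x_1x_2 + \tfrac{11}{2}x_2 - 11 ≠ 0; add h_3 = -x_1x_2 + \tfrac{11}{2}x_2 - 11 to the basis.

S(f_1,h_3): lcm = x_1x_2^{2}. S = \tfrac{11}{2}x_2^{2} - \tfrac{11}{2}x_2 - 11.
  leading term x_2^{2}: no divisor's leading term divides it; move \tfrac{11}{2}x_2^{2} to the remainder.
  leading term x_2: no divisor's leading term divides it; move -\tfrac{11}{2}x_2 to the remainder.
  leading term 1: no divisor's leading term divides it; move -11 to the remainder.
  remainder \tfrac{11}{2}x_2^{2} - \tfrac{11}{2}x_2 - 11 ≠ 0; add h_4 = \tfrac{11}{2}x_2^{2} - \tfrac{11}{2}x_2 - 11 to the basis.

S(f_1,h_4): lcm = x_1x_2^{2}. S = x_1x_2 + 2x_1 + \tfrac{11}{2}x_2 - 11.
  leading term x_1x_2: subtract (-1)·h_3 from x_1x_2 + 2x_1 + \tfrac{11}{2}x_2 - 11 → 2x_1 + 11x_2 - 22
  leading term x_1: no divisor's leading term divides it; move 2x_1 to the remainder.
  leading term x_2: no divisor's leading term divides it; move 11x_2 to the remainder.
  leading term 1: no divisor's leading term divides it; move -22 to the remainder.
  remainder 2x_1 + 11x_2 - 22 ≠ 0; add h_5 = 2x_1 + 11x_2 - 22 to the basis.

The other S-polynomials (S(f_2,h_3), S(f_2,h_4), S(h_3,h_4), S(f_1,h_5), S(f_2,h_5), S(h_3,h_5), S(h_4,h_5)) all reduce to 0 modulo the current basis, so we have a Gröbner basis.
Inter-reduce: drop elements whose leading term is divisible by another's, tail-reduce, and make monic.
Reduced Gröbner basis: {x_2^{2} - x_2 - 2, x_1 + \tfrac{11}{2}x_2 - 11}.
Label its elements g_1 = x_2^{2} - x_2 - 2, g_2 = x_1 + \tfrac{11}{2}x_2 - 11.

Reduce p = 3x_1x_2^{2} - 2x_1x_2 + 2x_1 + \tfrac{77}{2}x_2 - 77 modulo G:
  leading term x_1x_2^{2}: subtract (3x_1)·g_1 from 3x_1x_2^{2} - 2x_1x_2 + 2x_1 + \tfrac{77}{2}x_2 - 77 → x_1x_2 + 8x_1 + \tfrac{77}{2}x_2 - 77
  leading term x_1x_2: subtract (x_2)·g_2 from x_1x_2 + 8x_1 + \tfrac{77}{2}x_2 - 77 → -\tfrac{11}{2}x_2^{2} + 8x_1 + \tfrac{99}{2}x_2 - 77
  leading term x_2^{2}: subtract (-\tfrac{11}{2})·g_1 from -\tfrac{11}{2}x_2^{2} + 8x_1 + \tfrac{99}{2}x_2 - 77 → 8x_1 + 44x_2 - 88
  leading term x_1: subtract (8)·g_2 from 8x_1 + 44x_2 - 88 → 0
  normal form = 0.
Since the normal form is 0, p ∈ I.

The remainder on division by a Gröbner basis is unique — it is the normal form.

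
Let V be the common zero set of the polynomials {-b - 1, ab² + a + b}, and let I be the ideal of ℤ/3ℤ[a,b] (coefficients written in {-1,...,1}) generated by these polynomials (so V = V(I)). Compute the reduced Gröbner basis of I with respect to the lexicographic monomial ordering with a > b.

f_1 = -b - 1, LT = b.
f_2 = ab² + a + b, LT = ab².

S(f_1,f_2): lcm = ab². S = ab - a - b.
  leading term ab: subtract (-a)·f_1 from ab - a - b → a - b
  leading term a: no divisor's leading term divides it; move a to the remainder.
  leading term b: subtract (1)·f_1 from -b → 1
  leading term 1: no divisor's leading term divides it; move 1 to the remainder.
  remainder a + 1 ≠ 0; add g_3 = a + 1 to the basis.

The other S-polynomials (S(f_1,g_3), S(f_2,g_3)) all reduce to 0 modulo the current basis, so we have a Gröbner basis.
Inter-reduce: drop elements whose leading term is divisible by another's, tail-reduce, and make monic.

G = {a + 1, b + 1}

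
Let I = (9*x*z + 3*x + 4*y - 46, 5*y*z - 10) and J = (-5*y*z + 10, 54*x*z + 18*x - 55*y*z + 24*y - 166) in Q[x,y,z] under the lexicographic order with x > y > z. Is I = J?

Yes, the ideals are equal.

Equality of ideals is decidable: compute both reduced Gröbner bases (unique for the ordering) and check whether they agree.
Buchberger on the first generating set:
f_1 = 9*x*z + 3*x + 4*y - 46, LT = x*z.
f_2 = 5*y*z - 10, LT = y*z.

S(f_1,f_2): lcm = x*y*z. S = 1/3*x*y + 2*x + 4/9*y**2 - 46/9*y.
  leading term x*y: no divisor's leading term divides it; move 1/3*x*y to the remainder.
  leading term x: no divisor's leading term divides it; move 2*x to the remainder.
  leading term y**2: no divisor's leading term divides it; move 4/9*y**2 to the remainder.
  leading term y: no divisor's leading term divides it; move -46/9*y to the remainder.
  remainder 1/3*x*y + 2*x + 4/9*y**2 - 46/9*y ≠ 0; add g_3 = 1/3*x*y + 2*x + 4/9*y**2 - 46/9*y to the basis.

S(f_1,g_3): lcm = x*y*z. S = 1/3*x*y - 6*x*z - 4/3*y**2*z + 4/9*y**2 + 46/3*y*z - 46/9*y.
  leading term x*y: subtract (1)·g_3 from 1/3*x*y - 6*x*z - 4/3*y**2*z + 4/9*y**2 + 46/3*y*z - 46/9*y → -6*x*z - 2*x - 4/3*y**2*z + 46/3*y*z
  leading term x*z: subtract (-2/3)·f_1 from -6*x*z - 2*x - 4/3*y**2*z + 46/3*y*z → -4/3*y**2*z + 46/3*y*z + 8/3*y - 92/3
  leading term y**2*z: subtract (-4/15*y)·f_2 from -4/3*y**2*z + 46/3*y*z + 8/3*y - 92/3 → 46/3*y*z - 92/3
  leading term y*z: subtract (46/15)·f_2 from 46/3*y*z - 92/3 → 0
  remainder 0.

S(f_2,g_3): lcm = x*y*z. S = -6*x*z - 2*x - 4/3*y**2*z + 46/3*y*z.
  leading term x*z: subtract (-2/3)·f_1 from -6*x*z - 2*x - 4/3*y**2*z + 46/3*y*z → -4/3*y**2*z + 46/3*y*z + 8/3*y - 92/3
  leading term y**2*z: subtract (-4/15*y)·f_2 from -4/3*y**2*z + 46/3*y*z + 8/3*y - 92/3 → 46/3*y*z - 92/3
  leading term y*z: subtract (46/15)·f_2 from 46/3*y*z - 92/3 → 0
  remainder 0.

Every S-polynomial of the final basis reduces to 0, so we have a Gröbner basis.
Inter-reduce: drop elements whose leading term is divisible by another's, tail-reduce, and make monic.
Reduced Gröbner basis: {x*y + 6*x + 4/3*y**2 - 46/3*y, x*z + 1/3*x + 4/9*y - 46/9, y*z - 2}.

Buchberger on the second generating set:
h_1 = -5*y*z + 10, LT = y*z.
h_2 = 54*x*z + 18*x - 55*y*z + 24*y - 166, LT = x*z.

S(h_1,h_2): lcm = x*y*z. S = -1/3*x*y - 2*x + 55/54*y**2*z - 4/9*y**2 + 83/27*y.
  leading term x*y: no divisor's leading term divides it; move -1/3*x*y to the remainder.
  leading term x: no divisor's leading term divides it; move -2*x to the remainder.
  leading term y**2*z: subtract (-11/54*y)·h_1 from 55/54*y**2*z - 4/9*y**2 + 83/27*y → -4/9*y**2 + 46/9*y
  leading term y**2: no divisor's leading term divides it; move -4/9*y**2 to the remainder.
  leading term y: no divisor's leading term divides it; move 46/9*y to the remainder.
  remainder -1/3*x*y - 2*x - 4/9*y**2 + 46/9*y ≠ 0; add k_3 = -1/3*x*y - 2*x - 4/9*y**2 + 46/9*y to the basis.

S(h_1,k_3): lcm = x*y*z. S = -6*x*z - 2*x - 4/3*y**2*z + 46/3*y*z.
  leading term x*z: subtract (-1/9)·h_2 from -6*x*z - 2*x - 4/3*y**2*z + 46/3*y*z → -4/3*y**2*z + 83/9*y*z + 8/3*y - 166/9
  leading term y**2*z: subtract (4/15*y)·h_1 from -4/3*y**2*z + 83/9*y*z + 8/3*y - 166/9 → 83/9*y*z - 166/9
  leading term y*z: subtract (-83/45)·h_1 from 83/9*y*z - 166/9 → 0
  remainder 0.

S(h_2,k_3): lcm = x*y*z. S = 1/3*x*y - 6*x*z - 127/54*y**2*z + 4/9*y**2 + 46/3*y*z - 83/27*y.
  leading term x*y: subtract (-1)·k_3 from 1/3*x*y - 6*x*z - 127/54*y**2*z + 4/9*y**2 + 46/3*y*z - 83/27*y → -6*x*z - 2*x - 127/54*y**2*z + 46/3*y*z + 55/27*y
  leading term x*z: subtract (-1/9)·h_2 from -6*x*z - 2*x - 127/54*y**2*z + 46/3*y*z + 55/27*y → -127/54*y**2*z + 83/9*y*z + 127/27*y - 166/9
  leading term y**2*z: subtract (127/270*y)·h_1 from -127/54*y**2*z + 83/9*y*z + 127/27*y - 166/9 → 83/9*y*z - 166/9
  leading term y*z: subtract (-83/45)·h_1 from 83/9*y*z - 166/9 → 0
  remainder 0.

Every S-polynomial of the final basis reduces to 0, so we have a Gröbner basis.
Inter-reduce: drop elements whose leading term is divisible by another's, tail-reduce, and make monic.
Reduced Gröbner basis: {x*y + 6*x + 4/3*y**2 - 46/3*y, x*z + 1/3*x + 4/9*y - 46/9, y*z - 2}.

The two bases agree; hence the ideals are identical.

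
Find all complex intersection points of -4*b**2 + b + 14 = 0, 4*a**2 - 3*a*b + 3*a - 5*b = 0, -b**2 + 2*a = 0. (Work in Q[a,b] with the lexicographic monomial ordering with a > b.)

Compute a lex Gröbner basis by Buchberger's algorithm.
f_1 = -4*b**2 + b + 14, LT = b**2.
f_2 = 4*a**2 - 3*a*b + 3*a - 5*b, LT = a**2.
f_3 = 2*a - b**2, LT = a.

S(f_2,f_3): lcm = a**2. S = 1/2*a*b**2 - 3/4*a*b + 3/4*a - 5/4*b.
  reduce S modulo (f_1, f_2, f_3):
  remainder -525/256*b + 525/128 ≠ 0; add h_4 = -525/256*b + 525/128 to the basis.

The other S-polynomials (S(f_1,f_2), S(f_1,f_3), S(f_1,h_4), S(f_2,h_4), S(f_3,h_4)) all reduce to 0 modulo the current basis, so we have a Gröbner basis.
Inter-reduce: drop elements whose leading term is divisible by another's, tail-reduce, and make monic.
Reduced Gröbner basis: {a - 2, b - 2}.

Since the basis is lex-ordered, b - 2 is univariate in b. Its roots are {2}. Back-substituting each root into the other basis elements fixes the other coordinates.
  b = 2: the earlier basis element becomes a - 2 = 0, giving a = 2 — point (2, 2).

{(2, 2)}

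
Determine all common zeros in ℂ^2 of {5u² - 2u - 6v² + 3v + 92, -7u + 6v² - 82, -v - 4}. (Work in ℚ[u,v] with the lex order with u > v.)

Compute a lex Gröbner basis by Buchberger's algorithm.
f_1 = 5u² - 2u - 6v² + 3v + 92, LT = u².
f_2 = -7u + 6v² - 82, LT = u.
f_3 = -v - 4, LT = v.

The S-polynomials (S(f_1,f_2), S(f_1,f_3), S(f_2,f_3)) all reduce to 0 modulo the current basis, so we have a Gröbner basis.
Inter-reduce: drop elements whose leading term is divisible by another's, tail-reduce, and make monic.
Reduced Gröbner basis: {u - 2, v + 4}.

A lex Gröbner basis eliminates variables successively. Here v + 4 depends only on v, with roots {-4}; lifting each root through the earlier basis elements recovers the full solutions.
  v = -4: the earlier basis element becomes u - 2 = 0, giving u = 2 — point (2, -4).

{(2, -4)}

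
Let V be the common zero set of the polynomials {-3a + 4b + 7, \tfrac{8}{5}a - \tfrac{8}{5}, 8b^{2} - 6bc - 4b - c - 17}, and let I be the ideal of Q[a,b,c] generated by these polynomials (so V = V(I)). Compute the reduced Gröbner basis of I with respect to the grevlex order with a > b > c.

G = {a - 1, b + 1, c - 1}

This is the nonlinear analogue of row-reducing a linear system.

f_1 = -3a + 4b + 7, LT = a.
f_2 = \tfrac{8}{5}a - \tfrac{8}{5}, LT = a.
f_3 = 8b^{2} - 6bc - 4b - c - 17, LT = b^{2}.

S(f_1,f_2): lcm = a. S = -\tfrac{4}{3}b - \tfrac{4}{3}.
  leading term b: no divisor's leading term divides it; move -\tfrac{4}{3}b to the remainder.
  leading term 1: no divisor's leading term divides it; move -\tfrac{4}{3} to the remainder.
  remainder -\tfrac{4}{3}b - \tfrac{4}{3} ≠ 0; add g_4 = -\tfrac{4}{3}b - \tfrac{4}{3} to the basis.

S(f_3,g_4): lcm = b^{2}. S = -\tfrac{3}{4}bc - \tfrac{3}{2}b - \tfrac{1}{8}c - \tfrac{17}{8}.
  leading term bc: subtract (\tfrac{9}{16}c)·g_4 from -\tfrac{3}{4}bc - \tfrac{3}{2}b - \tfrac{1}{8}c - \tfrac{17}{8} → -\tfrac{3}{2}b + \tfrac{5}{8}c - \tfrac{17}{8}
  leading term b: subtract (\tfrac{9}{8})·g_4 from -\tfrac{3}{2}b + \tfrac{5}{8}c - \tfrac{17}{8} → \tfrac{5}{8}c - \tfrac{5}{8}
  leading term c: no divisor's leading term divides it; move \tfrac{5}{8}c to the remainder.
  leading term 1: no divisor's leading term divides it; move -\tfrac{5}{8} to the remainder.
  remainder \tfrac{5}{8}c - \tfrac{5}{8} ≠ 0; add g_5 = \tfrac{5}{8}c - \tfrac{5}{8} to the basis.

The other S-polynomials (S(f_1,f_3), S(f_2,f_3), S(f_1,g_4), S(f_2,g_4), S(f_1,g_5), S(f_2,g_5), S(f_3,g_5), S(g_4,g_5)) all reduce to 0 modulo the current basis, so we have a Gröbner basis.
Inter-reduce: drop elements whose leading term is divisible by another's, tail-reduce, and make monic.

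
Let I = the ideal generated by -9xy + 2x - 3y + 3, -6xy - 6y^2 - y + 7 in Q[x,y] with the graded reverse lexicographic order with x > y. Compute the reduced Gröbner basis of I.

f_1 = -9xy + 2x - 3y + 3, LT = xy.
f_2 = -6xy - 6y^2 - y + 7, LT = xy.

S(f_1,f_2): lcm = xy. S = -y^2 - 2/9x + 1/6y + 5/6.
  leading term y^2: no divisor's leading term divides it; move -y^2 to the remainder.
  leading term x: no divisor's leading term divides it; move -2/9x to the remainder.
  leading term y: no divisor's leading term divides it; move 1/6y to the remainder.
  leading term 1: no divisor's leading term divides it; move 5/6 to the remainder.
  remainder -y^2 - 2/9x + 1/6y + 5/6 ≠ 0; add g_3 = -y^2 - 2/9x + 1/6y + 5/6 to the basis.

S(f_1,g_3): lcm = xy^2. S = -2/9x^2 - 1/18xy + 1/3y^2 + 5/6x - 1/3y.
  leading term x^2: no divisor's leading term divides it; move -2/9x^2 to the remainder.
  leading term xy: subtract (1/162)·f_1 from -1/18xy + 1/3y^2 + 5/6x - 1/3y → 1/3y^2 + 133/162x - 17/54y - 1/54
  leading term y^2: subtract (-1/3)·g_3 from 1/3y^2 + 133/162x - 17/54y - 1/54 → 121/162x - 7/27y + 7/27
  leading term x: no divisor's leading term divides it; move 121/162x to the remainder.
  leading term y: no divisor's leading term divides it; move -7/27y to the remainder.
  leading term 1: no divisor's leading term divides it; move 7/27 to the remainder.
  remainder -2/9x^2 + 121/162x - 7/27y + 7/27 ≠ 0; add g_4 = -2/9x^2 + 121/162x - 7/27y + 7/27 to the basis.

The other S-polynomials (S(f_2,g_3), S(f_1,g_4), S(f_2,g_4), S(g_3,g_4)) all reduce to 0 modulo the current basis, so we have a Gröbner basis.
Inter-reduce: drop elements whose leading term is divisible by another's, tail-reduce, and make monic.

G = {x^2 - 121/36x + 7/6y - 7/6, xy - 2/9x + 1/3y - 1/3, y^2 + 2/9x - 1/6y - 5/6}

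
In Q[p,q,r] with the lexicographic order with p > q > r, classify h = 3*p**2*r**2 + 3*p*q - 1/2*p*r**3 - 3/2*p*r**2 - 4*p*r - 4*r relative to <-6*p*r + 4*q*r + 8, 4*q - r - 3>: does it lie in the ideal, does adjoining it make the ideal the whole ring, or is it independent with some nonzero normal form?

First compute the reduced Gröbner basis of I by Buchberger's algorithm.
f_1 = -6*p*r + 4*q*r + 8, LT = p*r.
f_2 = 4*q - r - 3, LT = q.

The S-polynomials (S(f_1,f_2)) all reduce to 0 modulo the current basis, so we have a Gröbner basis.
Inter-reduce: drop elements whose leading term is divisible by another's, tail-reduce, and make monic.
Reduced Gröbner basis: {p*r - 1/6*r**2 - 1/2*r - 4/3, q - 1/4*r - 3/4}.
Label its elements g_1 = p*r - 1/6*r**2 - 1/2*r - 4/3, g_2 = q - 1/4*r - 3/4.

Reduce h = 3*p**2*r**2 + 3*p*q - 1/2*p*r**3 - 3/2*p*r**2 - 4*p*r - 4*r modulo G:
  leading term p**2*r**2: subtract (3*p*r)·g_1 from 3*p**2*r**2 + 3*p*q - 1/2*p*r**3 - 3/2*p*r**2 - 4*p*r - 4*r → 3*p*q - 4*r
  leading term p*q: subtract (3*p)·g_2 from 3*p*q - 4*r → 3/4*p*r + 9/4*p - 4*r
  leading term p*r: subtract (3/4)·g_1 from 3/4*p*r + 9/4*p - 4*r → 9/4*p + 1/8*r**2 - 29/8*r + 1
  leading term p: no divisor's leading term divides it; move 9/4*p to the remainder.
  leading term r**2: no divisor's leading term divides it; move 1/8*r**2 to the remainder.
  leading term r: no divisor's leading term divides it; move -29/8*r to the remainder.
  leading term 1: no divisor's leading term divides it; move 1 to the remainder.
  normal form = 9/4*p + 1/8*r**2 - 29/8*r + 1.
The normal form is nonzero, so h ∉ I. Since h minus its normal form lies in I, I + (h) = I + (n) where n = 9/4*p + 1/8*r**2 - 29/8*r + 1; decide whether this ideal is the whole ring.
Run Buchberger on G together with n (pairs among the g_i already reduce to 0 since G is a Gröbner basis):
g_1 = p*r - 1/6*r**2 - 1/2*r - 4/3, LT = p*r.
g_2 = q - 1/4*r - 3/4, LT = q.
n = 9/4*p + 1/8*r**2 - 29/8*r + 1, LT = p.

S(g_1,n): lcm = p*r. S = -1/18*r**3 + 13/9*r**2 - 17/18*r - 4/3.
  leading term r**3: no divisor's leading term divides it; move -1/18*r**3 to the remainder.
  leading term r**2: no divisor's leading term divides it; move 13/9*r**2 to the remainder.
  leading term r: no divisor's leading term divides it; move -17/18*r to the remainder.
  leading term 1: no divisor's leading term divides it; move -4/3 to the remainder.
  remainder -1/18*r**3 + 13/9*r**2 - 17/18*r - 4/3 ≠ 0; add m_4 = -1/18*r**3 + 13/9*r**2 - 17/18*r - 4/3 to the basis.

The other S-polynomials (S(g_1,g_2), S(g_2,n), S(g_1,m_4), S(g_2,m_4), S(n,m_4)) all reduce to 0 modulo the current basis, so we have a Gröbner basis.
Inter-reduce: drop elements whose leading term is divisible by another's, tail-reduce, and make monic.
Reduced Gröbner basis: {p + 1/18*r**2 - 29/18*r + 4/9, q - 1/4*r - 3/4, r**3 - 26*r**2 + 17*r + 24}.
The reduced Gröbner basis of I + (h) is {p + 1/18*r**2 - 29/18*r + 4/9, q - 1/4*r - 3/4, r**3 - 26*r**2 + 17*r + 24} ≠ {1}, a proper ideal, so the enlarged system stays consistent: h is independent of I, with normal form 9/4*p + 1/8*r**2 - 29/8*r + 1.

Ideal membership is decidable via reduction modulo a Gröbner basis.

3*p**2*r**2 + 3*p*q - 1/2*p*r**3 - 3/2*p*r**2 - 4*p*r - 4*r is independent of I; its normal form modulo I is 9/4*p + 1/8*r**2 - 29/8*r + 1.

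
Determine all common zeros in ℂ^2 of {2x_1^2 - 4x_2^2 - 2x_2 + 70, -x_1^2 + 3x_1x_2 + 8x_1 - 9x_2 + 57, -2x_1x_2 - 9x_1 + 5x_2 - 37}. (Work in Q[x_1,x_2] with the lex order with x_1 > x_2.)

{(-1, 4)}

Compute a lex Gröbner basis by Buchberger's algorithm.
f_1 = 2x_1^2 - 4x_2^2 - 2x_2 + 70, LT = x_1^2.
f_2 = -x_1^2 + 3x_1x_2 + 8x_1 - 9x_2 + 57, LT = x_1^2.
f_3 = -2x_1x_2 - 9x_1 + 5x_2 - 37, LT = x_1x_2.

S(f_1,f_2): lcm = x_1^2. S = 3x_1x_2 + 8x_1 - 2x_2^2 - 10x_2 + 92.
  reduce S modulo (f_1, f_2, f_3):
  remainder -11/2x_1 - 2x_2^2 - 5/2x_2 + 73/2 ≠ 0; add h_4 = -11/2x_1 - 2x_2^2 - 5/2x_2 + 73/2 to the basis.

S(f_1,f_3): lcm = x_1^2x_2. S = -9/2x_1^2 + 5/2x_1x_2 - 37/2x_1 - 2x_2^3 - x_2^2 + 35x_2.
  reduce S modulo (f_1, f_2, f_3, h_4):
  remainder -2x_2^3 + 9/11x_2^2 + 553/11x_2 - 948/11 ≠ 0; add h_5 = -2x_2^3 + 9/11x_2^2 + 553/11x_2 - 948/11 to the basis.

S(f_2,f_3): lcm = x_1^2x_2. S = -9/2x_1^2 - 3x_1x_2^2 - 11/2x_1x_2 - 37/2x_1 + 9x_2^2 - 57x_2.
  reduce S modulo (f_1, f_2, f_3, h_4, h_5):
  remainder 271/22x_2^2 + 853/22x_2 - 3874/11 ≠ 0; add h_6 = 271/22x_2^2 + 853/22x_2 - 3874/11 to the basis.

S(f_1,h_4): lcm = x_1^2. S = -4/11x_1x_2^2 - 5/11x_1x_2 + 73/11x_1 - 2x_2^2 - x_2 + 35.
  reduce S modulo (f_1, f_2, f_3, h_4, h_5, h_6):
  remainder 55888/2981x_2 - 223552/2981 ≠ 0; add h_7 = 55888/2981x_2 - 223552/2981 to the basis.

The other S-polynomials (S(f_2,h_4), S(f_3,h_4), S(f_1,h_5), S(f_2,h_5), S(f_3,h_5), S(h_4,h_5), S(f_1,h_6), S(f_2,h_6), S(f_3,h_6), S(h_4,h_6), S(h_5,h_6), S(f_1,h_7), S(f_2,h_7), S(f_3,h_7), S(h_4,h_7), S(h_5,h_7), S(h_6,h_7)) all reduce to 0 modulo the current basis, so we have a Gröbner basis.
Inter-reduce: drop elements whose leading term is divisible by another's, tail-reduce, and make monic.
Reduced Gröbner basis: {x_1 + 1, x_2 - 4}.

Since the basis is lex-ordered, x_2 - 4 is univariate in x_2. Its roots are {4}. Back-substituting each root into the other basis elements fixes the other coordinates.
  x_2 = 4: the earlier basis element becomes x_1 + 1 = 0, giving x_1 = -1 — point (-1, 4).
A lex Gröbner basis triangularizes the system, enabling back-substitution.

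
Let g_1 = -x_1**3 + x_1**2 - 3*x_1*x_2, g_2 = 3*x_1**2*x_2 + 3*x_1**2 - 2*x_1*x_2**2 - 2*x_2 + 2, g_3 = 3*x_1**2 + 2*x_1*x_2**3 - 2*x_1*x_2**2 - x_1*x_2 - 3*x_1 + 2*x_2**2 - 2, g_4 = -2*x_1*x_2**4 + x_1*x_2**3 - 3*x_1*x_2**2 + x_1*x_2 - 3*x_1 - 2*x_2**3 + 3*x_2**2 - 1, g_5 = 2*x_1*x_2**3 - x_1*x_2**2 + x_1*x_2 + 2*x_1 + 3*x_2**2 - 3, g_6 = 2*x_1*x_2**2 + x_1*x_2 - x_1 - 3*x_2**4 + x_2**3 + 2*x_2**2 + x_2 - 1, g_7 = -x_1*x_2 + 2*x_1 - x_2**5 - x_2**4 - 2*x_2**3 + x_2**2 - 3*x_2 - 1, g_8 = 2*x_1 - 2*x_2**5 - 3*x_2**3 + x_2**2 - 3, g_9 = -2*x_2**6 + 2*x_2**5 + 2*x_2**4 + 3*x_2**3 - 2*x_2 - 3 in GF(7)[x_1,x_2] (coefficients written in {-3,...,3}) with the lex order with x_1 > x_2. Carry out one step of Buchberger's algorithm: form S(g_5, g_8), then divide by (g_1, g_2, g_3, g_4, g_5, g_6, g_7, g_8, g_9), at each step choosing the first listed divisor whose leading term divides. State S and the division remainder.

S(g_5, g_8) = 3*x_1*x_2**2 - 3*x_1*x_2 + x_1 + x_2**8 - 2*x_2**6 + 3*x_2**5 - 2*x_2**3 - 2*x_2**2 + 2; remainder on division = 0.

lcm(LM(g_5), LM(g_8)) = x_1*x_2**3.
S = (lcm/LT(g_5))·g_5 − (lcm/LT(g_8))·g_8 = 3*x_1*x_2**2 - 3*x_1*x_2 + x_1 + x_2**8 - 2*x_2**6 + 3*x_2**5 - 2*x_2**3 - 2*x_2**2 + 2.
Reduce S modulo (g_1, g_2, g_3, g_4, g_5, g_6, g_7, g_8, g_9) in that order:
  leading term x_1*x_2**2: subtract (-2)·g_6 from 3*x_1*x_2**2 - 3*x_1*x_2 + x_1 + x_2**8 - 2*x_2**6 + 3*x_2**5 - 2*x_2**3 - 2*x_2**2 + 2 → -x_1*x_2 - x_1 + x_2**8 - 2*x_2**6 + 3*x_2**5 + x_2**4 + 2*x_2**2 + 2*x_2
  leading term x_1*x_2: subtract (1)·g_7 from -x_1*x_2 - x_1 + x_2**8 - 2*x_2**6 + 3*x_2**5 + x_2**4 + 2*x_2**2 + 2*x_2 → -3*x_1 + x_2**8 - 2*x_2**6 - 3*x_2**5 + 2*x_2**4 + 2*x_2**3 + x_2**2 - 2*x_2 + 1
  leading term x_1: subtract (2)·g_8 from -3*x_1 + x_2**8 - 2*x_2**6 - 3*x_2**5 + 2*x_2**4 + 2*x_2**3 + x_2**2 - 2*x_2 + 1 → x_2**8 - 2*x_2**6 + x_2**5 + 2*x_2**4 + x_2**3 - x_2**2 - 2*x_2
  leading term x_2**8: subtract (3*x_2**2)·g_9 from x_2**8 - 2*x_2**6 + x_2**5 + 2*x_2**4 + x_2**3 - x_2**2 - 2*x_2 → x_2**7 - x_2**6 - x_2**5 + 2*x_2**4 + x_2**2 - 2*x_2
  leading term x_2**7: subtract (3*x_2)·g_9 from x_2**7 - x_2**6 - x_2**5 + 2*x_2**4 + x_2**2 - 2*x_2 → 0
The remainder is 0, so this S-polynomial contributes no new basis element.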